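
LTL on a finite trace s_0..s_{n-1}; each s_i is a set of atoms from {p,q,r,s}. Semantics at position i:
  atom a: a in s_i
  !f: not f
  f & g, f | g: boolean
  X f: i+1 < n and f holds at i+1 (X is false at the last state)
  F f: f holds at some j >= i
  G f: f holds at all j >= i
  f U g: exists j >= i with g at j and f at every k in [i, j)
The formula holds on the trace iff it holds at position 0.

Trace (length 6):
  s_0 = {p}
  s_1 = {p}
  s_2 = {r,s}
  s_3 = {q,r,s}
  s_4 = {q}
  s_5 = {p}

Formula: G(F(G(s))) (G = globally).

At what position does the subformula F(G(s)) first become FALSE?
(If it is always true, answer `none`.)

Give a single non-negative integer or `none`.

Answer: 0

Derivation:
s_0={p}: F(G(s))=False G(s)=False s=False
s_1={p}: F(G(s))=False G(s)=False s=False
s_2={r,s}: F(G(s))=False G(s)=False s=True
s_3={q,r,s}: F(G(s))=False G(s)=False s=True
s_4={q}: F(G(s))=False G(s)=False s=False
s_5={p}: F(G(s))=False G(s)=False s=False
G(F(G(s))) holds globally = False
First violation at position 0.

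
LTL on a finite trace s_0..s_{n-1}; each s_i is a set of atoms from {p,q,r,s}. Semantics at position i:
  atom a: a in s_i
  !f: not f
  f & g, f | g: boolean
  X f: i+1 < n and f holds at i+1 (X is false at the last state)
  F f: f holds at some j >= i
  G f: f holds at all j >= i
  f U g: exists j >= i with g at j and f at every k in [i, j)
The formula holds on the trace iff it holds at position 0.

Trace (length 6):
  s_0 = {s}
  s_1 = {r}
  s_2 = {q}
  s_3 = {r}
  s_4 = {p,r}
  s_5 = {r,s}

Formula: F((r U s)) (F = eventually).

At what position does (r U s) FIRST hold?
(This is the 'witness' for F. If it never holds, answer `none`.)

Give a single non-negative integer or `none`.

s_0={s}: (r U s)=True r=False s=True
s_1={r}: (r U s)=False r=True s=False
s_2={q}: (r U s)=False r=False s=False
s_3={r}: (r U s)=True r=True s=False
s_4={p,r}: (r U s)=True r=True s=False
s_5={r,s}: (r U s)=True r=True s=True
F((r U s)) holds; first witness at position 0.

Answer: 0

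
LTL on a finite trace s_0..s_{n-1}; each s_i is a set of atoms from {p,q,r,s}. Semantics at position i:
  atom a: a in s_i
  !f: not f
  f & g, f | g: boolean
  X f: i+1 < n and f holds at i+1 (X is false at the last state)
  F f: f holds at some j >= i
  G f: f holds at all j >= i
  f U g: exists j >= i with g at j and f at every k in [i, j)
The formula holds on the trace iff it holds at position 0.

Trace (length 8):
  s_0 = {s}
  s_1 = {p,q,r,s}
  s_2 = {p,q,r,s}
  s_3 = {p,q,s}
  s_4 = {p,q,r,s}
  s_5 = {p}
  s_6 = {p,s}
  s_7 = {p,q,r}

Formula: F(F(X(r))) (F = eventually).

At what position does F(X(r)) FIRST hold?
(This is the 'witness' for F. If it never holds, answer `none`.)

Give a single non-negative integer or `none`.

s_0={s}: F(X(r))=True X(r)=True r=False
s_1={p,q,r,s}: F(X(r))=True X(r)=True r=True
s_2={p,q,r,s}: F(X(r))=True X(r)=False r=True
s_3={p,q,s}: F(X(r))=True X(r)=True r=False
s_4={p,q,r,s}: F(X(r))=True X(r)=False r=True
s_5={p}: F(X(r))=True X(r)=False r=False
s_6={p,s}: F(X(r))=True X(r)=True r=False
s_7={p,q,r}: F(X(r))=False X(r)=False r=True
F(F(X(r))) holds; first witness at position 0.

Answer: 0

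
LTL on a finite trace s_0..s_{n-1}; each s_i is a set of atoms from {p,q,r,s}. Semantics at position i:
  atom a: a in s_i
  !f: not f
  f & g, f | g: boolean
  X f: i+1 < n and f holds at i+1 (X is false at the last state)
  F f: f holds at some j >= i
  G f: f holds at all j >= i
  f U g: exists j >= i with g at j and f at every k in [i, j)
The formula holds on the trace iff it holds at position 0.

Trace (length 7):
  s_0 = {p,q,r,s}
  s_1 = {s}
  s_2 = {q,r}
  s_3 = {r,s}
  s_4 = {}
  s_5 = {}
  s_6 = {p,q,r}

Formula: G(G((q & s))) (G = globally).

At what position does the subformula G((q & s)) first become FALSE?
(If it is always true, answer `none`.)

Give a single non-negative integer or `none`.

Answer: 0

Derivation:
s_0={p,q,r,s}: G((q & s))=False (q & s)=True q=True s=True
s_1={s}: G((q & s))=False (q & s)=False q=False s=True
s_2={q,r}: G((q & s))=False (q & s)=False q=True s=False
s_3={r,s}: G((q & s))=False (q & s)=False q=False s=True
s_4={}: G((q & s))=False (q & s)=False q=False s=False
s_5={}: G((q & s))=False (q & s)=False q=False s=False
s_6={p,q,r}: G((q & s))=False (q & s)=False q=True s=False
G(G((q & s))) holds globally = False
First violation at position 0.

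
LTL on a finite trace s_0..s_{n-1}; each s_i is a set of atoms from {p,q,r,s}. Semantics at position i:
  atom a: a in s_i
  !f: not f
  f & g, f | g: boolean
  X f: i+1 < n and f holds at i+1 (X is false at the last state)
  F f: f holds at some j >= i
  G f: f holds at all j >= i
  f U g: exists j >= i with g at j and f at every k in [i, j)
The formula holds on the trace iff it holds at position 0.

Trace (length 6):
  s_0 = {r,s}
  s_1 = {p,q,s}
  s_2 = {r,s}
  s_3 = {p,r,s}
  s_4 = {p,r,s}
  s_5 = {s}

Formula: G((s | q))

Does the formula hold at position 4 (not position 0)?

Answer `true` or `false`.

Answer: true

Derivation:
s_0={r,s}: G((s | q))=True (s | q)=True s=True q=False
s_1={p,q,s}: G((s | q))=True (s | q)=True s=True q=True
s_2={r,s}: G((s | q))=True (s | q)=True s=True q=False
s_3={p,r,s}: G((s | q))=True (s | q)=True s=True q=False
s_4={p,r,s}: G((s | q))=True (s | q)=True s=True q=False
s_5={s}: G((s | q))=True (s | q)=True s=True q=False
Evaluating at position 4: result = True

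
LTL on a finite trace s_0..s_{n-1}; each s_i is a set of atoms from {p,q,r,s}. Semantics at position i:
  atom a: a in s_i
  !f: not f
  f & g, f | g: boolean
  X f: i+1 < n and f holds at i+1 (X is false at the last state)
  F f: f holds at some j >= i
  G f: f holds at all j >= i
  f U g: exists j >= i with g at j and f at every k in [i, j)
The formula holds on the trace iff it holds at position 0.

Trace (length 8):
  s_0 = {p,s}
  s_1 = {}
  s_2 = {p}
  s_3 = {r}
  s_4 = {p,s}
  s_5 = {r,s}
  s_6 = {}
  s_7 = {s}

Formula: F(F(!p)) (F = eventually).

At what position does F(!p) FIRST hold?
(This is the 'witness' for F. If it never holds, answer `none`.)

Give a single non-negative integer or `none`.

Answer: 0

Derivation:
s_0={p,s}: F(!p)=True !p=False p=True
s_1={}: F(!p)=True !p=True p=False
s_2={p}: F(!p)=True !p=False p=True
s_3={r}: F(!p)=True !p=True p=False
s_4={p,s}: F(!p)=True !p=False p=True
s_5={r,s}: F(!p)=True !p=True p=False
s_6={}: F(!p)=True !p=True p=False
s_7={s}: F(!p)=True !p=True p=False
F(F(!p)) holds; first witness at position 0.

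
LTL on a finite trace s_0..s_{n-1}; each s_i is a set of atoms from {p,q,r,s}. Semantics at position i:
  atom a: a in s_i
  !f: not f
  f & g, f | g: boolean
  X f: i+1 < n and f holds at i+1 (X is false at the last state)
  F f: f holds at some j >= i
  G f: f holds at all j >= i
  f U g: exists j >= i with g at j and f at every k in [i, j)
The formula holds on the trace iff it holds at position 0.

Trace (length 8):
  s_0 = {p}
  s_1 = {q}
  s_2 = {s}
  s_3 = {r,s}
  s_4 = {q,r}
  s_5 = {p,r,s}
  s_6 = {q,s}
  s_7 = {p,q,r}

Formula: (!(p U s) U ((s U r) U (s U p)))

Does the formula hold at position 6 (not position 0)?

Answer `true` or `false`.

Answer: true

Derivation:
s_0={p}: (!(p U s) U ((s U r) U (s U p)))=True !(p U s)=True (p U s)=False p=True s=False ((s U r) U (s U p))=True (s U r)=False r=False (s U p)=True
s_1={q}: (!(p U s) U ((s U r) U (s U p)))=True !(p U s)=True (p U s)=False p=False s=False ((s U r) U (s U p))=False (s U r)=False r=False (s U p)=False
s_2={s}: (!(p U s) U ((s U r) U (s U p)))=True !(p U s)=False (p U s)=True p=False s=True ((s U r) U (s U p))=True (s U r)=True r=False (s U p)=False
s_3={r,s}: (!(p U s) U ((s U r) U (s U p)))=True !(p U s)=False (p U s)=True p=False s=True ((s U r) U (s U p))=True (s U r)=True r=True (s U p)=False
s_4={q,r}: (!(p U s) U ((s U r) U (s U p)))=True !(p U s)=True (p U s)=False p=False s=False ((s U r) U (s U p))=True (s U r)=True r=True (s U p)=False
s_5={p,r,s}: (!(p U s) U ((s U r) U (s U p)))=True !(p U s)=False (p U s)=True p=True s=True ((s U r) U (s U p))=True (s U r)=True r=True (s U p)=True
s_6={q,s}: (!(p U s) U ((s U r) U (s U p)))=True !(p U s)=False (p U s)=True p=False s=True ((s U r) U (s U p))=True (s U r)=True r=False (s U p)=True
s_7={p,q,r}: (!(p U s) U ((s U r) U (s U p)))=True !(p U s)=True (p U s)=False p=True s=False ((s U r) U (s U p))=True (s U r)=True r=True (s U p)=True
Evaluating at position 6: result = True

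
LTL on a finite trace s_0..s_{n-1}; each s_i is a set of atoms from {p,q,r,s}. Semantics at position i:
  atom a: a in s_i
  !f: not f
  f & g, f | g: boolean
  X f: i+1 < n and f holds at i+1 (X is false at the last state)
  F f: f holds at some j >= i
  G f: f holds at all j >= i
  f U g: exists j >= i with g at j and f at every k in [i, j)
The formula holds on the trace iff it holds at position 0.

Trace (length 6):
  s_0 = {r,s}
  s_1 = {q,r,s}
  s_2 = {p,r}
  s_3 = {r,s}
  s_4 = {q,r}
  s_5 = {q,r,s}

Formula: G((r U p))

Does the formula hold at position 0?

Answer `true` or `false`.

Answer: false

Derivation:
s_0={r,s}: G((r U p))=False (r U p)=True r=True p=False
s_1={q,r,s}: G((r U p))=False (r U p)=True r=True p=False
s_2={p,r}: G((r U p))=False (r U p)=True r=True p=True
s_3={r,s}: G((r U p))=False (r U p)=False r=True p=False
s_4={q,r}: G((r U p))=False (r U p)=False r=True p=False
s_5={q,r,s}: G((r U p))=False (r U p)=False r=True p=False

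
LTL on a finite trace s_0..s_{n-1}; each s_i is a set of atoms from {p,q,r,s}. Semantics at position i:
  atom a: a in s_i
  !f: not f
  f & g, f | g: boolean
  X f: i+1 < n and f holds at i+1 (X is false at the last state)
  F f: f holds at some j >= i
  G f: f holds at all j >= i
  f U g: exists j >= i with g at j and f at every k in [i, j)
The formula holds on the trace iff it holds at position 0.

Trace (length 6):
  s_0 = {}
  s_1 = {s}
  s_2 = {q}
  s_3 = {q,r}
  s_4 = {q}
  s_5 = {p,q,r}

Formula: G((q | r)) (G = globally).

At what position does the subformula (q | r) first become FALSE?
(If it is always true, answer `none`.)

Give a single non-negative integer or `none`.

s_0={}: (q | r)=False q=False r=False
s_1={s}: (q | r)=False q=False r=False
s_2={q}: (q | r)=True q=True r=False
s_3={q,r}: (q | r)=True q=True r=True
s_4={q}: (q | r)=True q=True r=False
s_5={p,q,r}: (q | r)=True q=True r=True
G((q | r)) holds globally = False
First violation at position 0.

Answer: 0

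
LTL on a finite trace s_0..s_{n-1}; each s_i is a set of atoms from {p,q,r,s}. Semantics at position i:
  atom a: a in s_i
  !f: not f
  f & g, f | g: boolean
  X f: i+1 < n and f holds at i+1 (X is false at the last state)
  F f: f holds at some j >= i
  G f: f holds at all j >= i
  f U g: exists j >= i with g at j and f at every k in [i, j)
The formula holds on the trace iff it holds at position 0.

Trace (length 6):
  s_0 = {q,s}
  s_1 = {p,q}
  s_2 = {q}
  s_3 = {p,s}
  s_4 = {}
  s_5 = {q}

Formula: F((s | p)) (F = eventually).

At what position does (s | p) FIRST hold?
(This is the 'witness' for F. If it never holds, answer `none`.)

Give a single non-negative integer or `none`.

s_0={q,s}: (s | p)=True s=True p=False
s_1={p,q}: (s | p)=True s=False p=True
s_2={q}: (s | p)=False s=False p=False
s_3={p,s}: (s | p)=True s=True p=True
s_4={}: (s | p)=False s=False p=False
s_5={q}: (s | p)=False s=False p=False
F((s | p)) holds; first witness at position 0.

Answer: 0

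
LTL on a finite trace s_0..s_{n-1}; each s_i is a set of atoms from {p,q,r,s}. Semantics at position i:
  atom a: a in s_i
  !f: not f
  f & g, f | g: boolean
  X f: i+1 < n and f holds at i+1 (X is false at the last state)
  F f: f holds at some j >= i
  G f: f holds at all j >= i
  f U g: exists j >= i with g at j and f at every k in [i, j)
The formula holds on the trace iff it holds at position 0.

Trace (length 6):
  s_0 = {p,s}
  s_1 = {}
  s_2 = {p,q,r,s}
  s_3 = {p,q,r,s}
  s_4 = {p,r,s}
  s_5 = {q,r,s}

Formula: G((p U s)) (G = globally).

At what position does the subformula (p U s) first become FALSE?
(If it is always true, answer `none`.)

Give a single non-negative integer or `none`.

Answer: 1

Derivation:
s_0={p,s}: (p U s)=True p=True s=True
s_1={}: (p U s)=False p=False s=False
s_2={p,q,r,s}: (p U s)=True p=True s=True
s_3={p,q,r,s}: (p U s)=True p=True s=True
s_4={p,r,s}: (p U s)=True p=True s=True
s_5={q,r,s}: (p U s)=True p=False s=True
G((p U s)) holds globally = False
First violation at position 1.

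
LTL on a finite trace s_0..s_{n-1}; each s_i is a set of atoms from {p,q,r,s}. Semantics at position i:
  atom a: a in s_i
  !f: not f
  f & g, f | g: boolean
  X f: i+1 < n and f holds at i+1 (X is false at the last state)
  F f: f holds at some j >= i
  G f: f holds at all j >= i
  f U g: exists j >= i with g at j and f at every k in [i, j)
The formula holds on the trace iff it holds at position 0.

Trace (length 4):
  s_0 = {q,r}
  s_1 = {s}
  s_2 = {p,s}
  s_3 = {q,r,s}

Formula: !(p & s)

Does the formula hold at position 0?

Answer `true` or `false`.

s_0={q,r}: !(p & s)=True (p & s)=False p=False s=False
s_1={s}: !(p & s)=True (p & s)=False p=False s=True
s_2={p,s}: !(p & s)=False (p & s)=True p=True s=True
s_3={q,r,s}: !(p & s)=True (p & s)=False p=False s=True

Answer: true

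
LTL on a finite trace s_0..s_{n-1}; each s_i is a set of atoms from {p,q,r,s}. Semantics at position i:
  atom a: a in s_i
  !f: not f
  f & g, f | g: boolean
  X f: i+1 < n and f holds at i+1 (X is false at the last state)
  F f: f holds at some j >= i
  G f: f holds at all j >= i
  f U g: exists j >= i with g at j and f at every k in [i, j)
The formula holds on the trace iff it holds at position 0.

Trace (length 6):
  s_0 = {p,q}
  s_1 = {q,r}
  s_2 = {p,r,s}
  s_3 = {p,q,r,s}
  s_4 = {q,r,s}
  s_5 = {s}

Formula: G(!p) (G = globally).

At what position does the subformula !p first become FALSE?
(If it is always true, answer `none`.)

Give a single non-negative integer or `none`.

s_0={p,q}: !p=False p=True
s_1={q,r}: !p=True p=False
s_2={p,r,s}: !p=False p=True
s_3={p,q,r,s}: !p=False p=True
s_4={q,r,s}: !p=True p=False
s_5={s}: !p=True p=False
G(!p) holds globally = False
First violation at position 0.

Answer: 0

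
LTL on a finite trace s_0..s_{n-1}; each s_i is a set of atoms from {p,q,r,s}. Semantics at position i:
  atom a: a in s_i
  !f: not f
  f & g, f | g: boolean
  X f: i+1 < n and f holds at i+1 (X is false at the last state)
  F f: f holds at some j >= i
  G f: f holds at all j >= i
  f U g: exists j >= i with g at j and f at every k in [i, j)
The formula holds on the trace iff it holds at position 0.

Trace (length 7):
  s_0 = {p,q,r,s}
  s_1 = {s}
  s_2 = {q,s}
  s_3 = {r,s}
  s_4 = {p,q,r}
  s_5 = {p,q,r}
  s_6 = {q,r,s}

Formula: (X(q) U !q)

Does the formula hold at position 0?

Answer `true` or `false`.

Answer: false

Derivation:
s_0={p,q,r,s}: (X(q) U !q)=False X(q)=False q=True !q=False
s_1={s}: (X(q) U !q)=True X(q)=True q=False !q=True
s_2={q,s}: (X(q) U !q)=False X(q)=False q=True !q=False
s_3={r,s}: (X(q) U !q)=True X(q)=True q=False !q=True
s_4={p,q,r}: (X(q) U !q)=False X(q)=True q=True !q=False
s_5={p,q,r}: (X(q) U !q)=False X(q)=True q=True !q=False
s_6={q,r,s}: (X(q) U !q)=False X(q)=False q=True !q=False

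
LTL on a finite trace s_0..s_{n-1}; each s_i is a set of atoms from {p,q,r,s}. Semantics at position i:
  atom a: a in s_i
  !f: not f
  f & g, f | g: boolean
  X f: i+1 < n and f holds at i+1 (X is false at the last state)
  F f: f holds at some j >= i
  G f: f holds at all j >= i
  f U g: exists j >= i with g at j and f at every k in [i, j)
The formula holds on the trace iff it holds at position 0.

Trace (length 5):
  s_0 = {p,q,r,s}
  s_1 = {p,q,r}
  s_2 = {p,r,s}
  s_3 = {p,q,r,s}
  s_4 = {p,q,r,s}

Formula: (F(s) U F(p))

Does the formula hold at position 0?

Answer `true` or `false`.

s_0={p,q,r,s}: (F(s) U F(p))=True F(s)=True s=True F(p)=True p=True
s_1={p,q,r}: (F(s) U F(p))=True F(s)=True s=False F(p)=True p=True
s_2={p,r,s}: (F(s) U F(p))=True F(s)=True s=True F(p)=True p=True
s_3={p,q,r,s}: (F(s) U F(p))=True F(s)=True s=True F(p)=True p=True
s_4={p,q,r,s}: (F(s) U F(p))=True F(s)=True s=True F(p)=True p=True

Answer: true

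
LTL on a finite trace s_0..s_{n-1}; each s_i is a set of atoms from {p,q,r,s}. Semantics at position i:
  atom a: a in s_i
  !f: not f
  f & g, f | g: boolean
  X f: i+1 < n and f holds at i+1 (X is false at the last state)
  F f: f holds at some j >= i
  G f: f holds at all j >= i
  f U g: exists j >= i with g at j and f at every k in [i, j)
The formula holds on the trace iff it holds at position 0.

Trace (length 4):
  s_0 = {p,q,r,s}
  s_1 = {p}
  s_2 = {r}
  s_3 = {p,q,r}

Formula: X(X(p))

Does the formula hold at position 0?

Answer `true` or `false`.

Answer: false

Derivation:
s_0={p,q,r,s}: X(X(p))=False X(p)=True p=True
s_1={p}: X(X(p))=True X(p)=False p=True
s_2={r}: X(X(p))=False X(p)=True p=False
s_3={p,q,r}: X(X(p))=False X(p)=False p=True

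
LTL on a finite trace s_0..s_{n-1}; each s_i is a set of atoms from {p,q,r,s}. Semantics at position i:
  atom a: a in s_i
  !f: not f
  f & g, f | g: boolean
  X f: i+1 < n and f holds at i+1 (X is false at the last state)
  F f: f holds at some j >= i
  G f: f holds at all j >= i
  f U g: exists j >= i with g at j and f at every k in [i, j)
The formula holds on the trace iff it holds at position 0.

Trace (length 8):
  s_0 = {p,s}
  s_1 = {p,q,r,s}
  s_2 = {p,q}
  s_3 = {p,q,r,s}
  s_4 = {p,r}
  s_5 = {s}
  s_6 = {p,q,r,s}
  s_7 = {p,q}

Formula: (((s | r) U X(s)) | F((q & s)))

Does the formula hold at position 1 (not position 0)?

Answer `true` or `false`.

Answer: true

Derivation:
s_0={p,s}: (((s | r) U X(s)) | F((q & s)))=True ((s | r) U X(s))=True (s | r)=True s=True r=False X(s)=True F((q & s))=True (q & s)=False q=False
s_1={p,q,r,s}: (((s | r) U X(s)) | F((q & s)))=True ((s | r) U X(s))=True (s | r)=True s=True r=True X(s)=False F((q & s))=True (q & s)=True q=True
s_2={p,q}: (((s | r) U X(s)) | F((q & s)))=True ((s | r) U X(s))=True (s | r)=False s=False r=False X(s)=True F((q & s))=True (q & s)=False q=True
s_3={p,q,r,s}: (((s | r) U X(s)) | F((q & s)))=True ((s | r) U X(s))=True (s | r)=True s=True r=True X(s)=False F((q & s))=True (q & s)=True q=True
s_4={p,r}: (((s | r) U X(s)) | F((q & s)))=True ((s | r) U X(s))=True (s | r)=True s=False r=True X(s)=True F((q & s))=True (q & s)=False q=False
s_5={s}: (((s | r) U X(s)) | F((q & s)))=True ((s | r) U X(s))=True (s | r)=True s=True r=False X(s)=True F((q & s))=True (q & s)=False q=False
s_6={p,q,r,s}: (((s | r) U X(s)) | F((q & s)))=True ((s | r) U X(s))=False (s | r)=True s=True r=True X(s)=False F((q & s))=True (q & s)=True q=True
s_7={p,q}: (((s | r) U X(s)) | F((q & s)))=False ((s | r) U X(s))=False (s | r)=False s=False r=False X(s)=False F((q & s))=False (q & s)=False q=True
Evaluating at position 1: result = True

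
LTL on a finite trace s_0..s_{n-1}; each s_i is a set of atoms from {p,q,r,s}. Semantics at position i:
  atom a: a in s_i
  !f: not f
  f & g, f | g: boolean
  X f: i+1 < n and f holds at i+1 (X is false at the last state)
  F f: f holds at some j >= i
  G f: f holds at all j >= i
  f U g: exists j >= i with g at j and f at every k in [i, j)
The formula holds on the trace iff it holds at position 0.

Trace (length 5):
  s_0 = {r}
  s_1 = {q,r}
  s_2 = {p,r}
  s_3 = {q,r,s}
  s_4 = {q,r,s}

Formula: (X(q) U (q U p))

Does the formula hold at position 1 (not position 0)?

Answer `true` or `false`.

s_0={r}: (X(q) U (q U p))=True X(q)=True q=False (q U p)=False p=False
s_1={q,r}: (X(q) U (q U p))=True X(q)=False q=True (q U p)=True p=False
s_2={p,r}: (X(q) U (q U p))=True X(q)=True q=False (q U p)=True p=True
s_3={q,r,s}: (X(q) U (q U p))=False X(q)=True q=True (q U p)=False p=False
s_4={q,r,s}: (X(q) U (q U p))=False X(q)=False q=True (q U p)=False p=False
Evaluating at position 1: result = True

Answer: true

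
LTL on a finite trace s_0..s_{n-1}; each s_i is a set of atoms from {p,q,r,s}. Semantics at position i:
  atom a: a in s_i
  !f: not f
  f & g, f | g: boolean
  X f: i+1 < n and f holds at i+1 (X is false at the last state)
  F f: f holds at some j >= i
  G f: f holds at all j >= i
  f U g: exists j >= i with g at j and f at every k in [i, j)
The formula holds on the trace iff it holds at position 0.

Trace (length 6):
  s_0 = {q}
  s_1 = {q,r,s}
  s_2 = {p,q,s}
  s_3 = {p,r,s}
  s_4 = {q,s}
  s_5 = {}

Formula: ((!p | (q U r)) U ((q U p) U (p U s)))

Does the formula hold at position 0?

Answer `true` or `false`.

Answer: true

Derivation:
s_0={q}: ((!p | (q U r)) U ((q U p) U (p U s)))=True (!p | (q U r))=True !p=True p=False (q U r)=True q=True r=False ((q U p) U (p U s))=True (q U p)=True (p U s)=False s=False
s_1={q,r,s}: ((!p | (q U r)) U ((q U p) U (p U s)))=True (!p | (q U r))=True !p=True p=False (q U r)=True q=True r=True ((q U p) U (p U s))=True (q U p)=True (p U s)=True s=True
s_2={p,q,s}: ((!p | (q U r)) U ((q U p) U (p U s)))=True (!p | (q U r))=True !p=False p=True (q U r)=True q=True r=False ((q U p) U (p U s))=True (q U p)=True (p U s)=True s=True
s_3={p,r,s}: ((!p | (q U r)) U ((q U p) U (p U s)))=True (!p | (q U r))=True !p=False p=True (q U r)=True q=False r=True ((q U p) U (p U s))=True (q U p)=True (p U s)=True s=True
s_4={q,s}: ((!p | (q U r)) U ((q U p) U (p U s)))=True (!p | (q U r))=True !p=True p=False (q U r)=False q=True r=False ((q U p) U (p U s))=True (q U p)=False (p U s)=True s=True
s_5={}: ((!p | (q U r)) U ((q U p) U (p U s)))=False (!p | (q U r))=True !p=True p=False (q U r)=False q=False r=False ((q U p) U (p U s))=False (q U p)=False (p U s)=False s=False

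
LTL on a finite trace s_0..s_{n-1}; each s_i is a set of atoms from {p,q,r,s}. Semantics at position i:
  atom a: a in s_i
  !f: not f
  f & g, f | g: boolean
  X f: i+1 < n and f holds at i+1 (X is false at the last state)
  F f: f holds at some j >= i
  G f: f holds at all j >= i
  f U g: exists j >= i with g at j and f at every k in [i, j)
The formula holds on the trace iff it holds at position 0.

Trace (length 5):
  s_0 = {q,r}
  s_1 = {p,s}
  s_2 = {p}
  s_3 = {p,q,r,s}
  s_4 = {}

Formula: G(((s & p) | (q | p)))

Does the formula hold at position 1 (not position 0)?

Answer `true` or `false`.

s_0={q,r}: G(((s & p) | (q | p)))=False ((s & p) | (q | p))=True (s & p)=False s=False p=False (q | p)=True q=True
s_1={p,s}: G(((s & p) | (q | p)))=False ((s & p) | (q | p))=True (s & p)=True s=True p=True (q | p)=True q=False
s_2={p}: G(((s & p) | (q | p)))=False ((s & p) | (q | p))=True (s & p)=False s=False p=True (q | p)=True q=False
s_3={p,q,r,s}: G(((s & p) | (q | p)))=False ((s & p) | (q | p))=True (s & p)=True s=True p=True (q | p)=True q=True
s_4={}: G(((s & p) | (q | p)))=False ((s & p) | (q | p))=False (s & p)=False s=False p=False (q | p)=False q=False
Evaluating at position 1: result = False

Answer: false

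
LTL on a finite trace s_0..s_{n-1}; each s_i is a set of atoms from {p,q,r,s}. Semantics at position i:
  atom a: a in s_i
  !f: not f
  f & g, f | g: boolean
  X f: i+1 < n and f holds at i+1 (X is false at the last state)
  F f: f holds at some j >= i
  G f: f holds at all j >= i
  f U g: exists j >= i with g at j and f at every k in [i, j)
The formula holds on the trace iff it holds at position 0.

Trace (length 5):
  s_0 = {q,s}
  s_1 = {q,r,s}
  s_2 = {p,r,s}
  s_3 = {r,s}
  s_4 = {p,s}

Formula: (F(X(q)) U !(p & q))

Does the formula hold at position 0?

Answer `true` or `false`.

Answer: true

Derivation:
s_0={q,s}: (F(X(q)) U !(p & q))=True F(X(q))=True X(q)=True q=True !(p & q)=True (p & q)=False p=False
s_1={q,r,s}: (F(X(q)) U !(p & q))=True F(X(q))=False X(q)=False q=True !(p & q)=True (p & q)=False p=False
s_2={p,r,s}: (F(X(q)) U !(p & q))=True F(X(q))=False X(q)=False q=False !(p & q)=True (p & q)=False p=True
s_3={r,s}: (F(X(q)) U !(p & q))=True F(X(q))=False X(q)=False q=False !(p & q)=True (p & q)=False p=False
s_4={p,s}: (F(X(q)) U !(p & q))=True F(X(q))=False X(q)=False q=False !(p & q)=True (p & q)=False p=True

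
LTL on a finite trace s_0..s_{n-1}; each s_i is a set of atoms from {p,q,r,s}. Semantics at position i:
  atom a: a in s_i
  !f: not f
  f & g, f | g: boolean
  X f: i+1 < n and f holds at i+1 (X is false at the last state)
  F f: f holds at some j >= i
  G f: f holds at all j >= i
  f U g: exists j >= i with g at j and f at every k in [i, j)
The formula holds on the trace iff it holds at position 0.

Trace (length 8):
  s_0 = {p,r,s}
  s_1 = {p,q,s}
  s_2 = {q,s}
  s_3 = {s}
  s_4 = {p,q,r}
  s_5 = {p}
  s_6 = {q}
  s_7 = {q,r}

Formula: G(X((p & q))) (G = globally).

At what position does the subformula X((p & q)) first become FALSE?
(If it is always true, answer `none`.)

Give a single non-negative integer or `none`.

s_0={p,r,s}: X((p & q))=True (p & q)=False p=True q=False
s_1={p,q,s}: X((p & q))=False (p & q)=True p=True q=True
s_2={q,s}: X((p & q))=False (p & q)=False p=False q=True
s_3={s}: X((p & q))=True (p & q)=False p=False q=False
s_4={p,q,r}: X((p & q))=False (p & q)=True p=True q=True
s_5={p}: X((p & q))=False (p & q)=False p=True q=False
s_6={q}: X((p & q))=False (p & q)=False p=False q=True
s_7={q,r}: X((p & q))=False (p & q)=False p=False q=True
G(X((p & q))) holds globally = False
First violation at position 1.

Answer: 1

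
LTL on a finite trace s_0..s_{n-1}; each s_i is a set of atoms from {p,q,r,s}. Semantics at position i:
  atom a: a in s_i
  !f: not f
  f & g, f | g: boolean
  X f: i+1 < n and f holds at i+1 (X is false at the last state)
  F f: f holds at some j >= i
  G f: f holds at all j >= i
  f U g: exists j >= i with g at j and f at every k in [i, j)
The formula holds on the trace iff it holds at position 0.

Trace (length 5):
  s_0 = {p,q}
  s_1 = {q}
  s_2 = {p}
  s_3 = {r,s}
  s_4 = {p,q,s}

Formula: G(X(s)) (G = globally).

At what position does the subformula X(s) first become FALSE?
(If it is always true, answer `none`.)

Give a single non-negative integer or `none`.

s_0={p,q}: X(s)=False s=False
s_1={q}: X(s)=False s=False
s_2={p}: X(s)=True s=False
s_3={r,s}: X(s)=True s=True
s_4={p,q,s}: X(s)=False s=True
G(X(s)) holds globally = False
First violation at position 0.

Answer: 0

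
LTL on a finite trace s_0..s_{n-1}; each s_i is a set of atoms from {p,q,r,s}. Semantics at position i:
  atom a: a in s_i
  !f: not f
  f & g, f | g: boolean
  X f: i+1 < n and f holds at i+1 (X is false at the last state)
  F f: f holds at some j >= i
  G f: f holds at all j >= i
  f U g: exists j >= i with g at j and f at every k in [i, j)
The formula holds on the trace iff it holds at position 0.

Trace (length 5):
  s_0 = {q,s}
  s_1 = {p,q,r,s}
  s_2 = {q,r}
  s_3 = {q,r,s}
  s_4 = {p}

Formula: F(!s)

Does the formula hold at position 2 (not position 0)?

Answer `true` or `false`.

s_0={q,s}: F(!s)=True !s=False s=True
s_1={p,q,r,s}: F(!s)=True !s=False s=True
s_2={q,r}: F(!s)=True !s=True s=False
s_3={q,r,s}: F(!s)=True !s=False s=True
s_4={p}: F(!s)=True !s=True s=False
Evaluating at position 2: result = True

Answer: true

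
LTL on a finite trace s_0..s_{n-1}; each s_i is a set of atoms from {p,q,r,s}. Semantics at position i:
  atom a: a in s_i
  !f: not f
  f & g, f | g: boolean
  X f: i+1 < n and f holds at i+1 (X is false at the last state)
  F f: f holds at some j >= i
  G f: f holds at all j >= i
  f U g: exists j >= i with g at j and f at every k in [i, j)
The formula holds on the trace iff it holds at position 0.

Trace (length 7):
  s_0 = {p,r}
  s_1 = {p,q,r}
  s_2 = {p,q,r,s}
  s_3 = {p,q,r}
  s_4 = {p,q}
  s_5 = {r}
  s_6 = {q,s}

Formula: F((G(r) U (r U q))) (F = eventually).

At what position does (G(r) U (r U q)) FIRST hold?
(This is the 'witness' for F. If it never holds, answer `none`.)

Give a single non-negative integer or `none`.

s_0={p,r}: (G(r) U (r U q))=True G(r)=False r=True (r U q)=True q=False
s_1={p,q,r}: (G(r) U (r U q))=True G(r)=False r=True (r U q)=True q=True
s_2={p,q,r,s}: (G(r) U (r U q))=True G(r)=False r=True (r U q)=True q=True
s_3={p,q,r}: (G(r) U (r U q))=True G(r)=False r=True (r U q)=True q=True
s_4={p,q}: (G(r) U (r U q))=True G(r)=False r=False (r U q)=True q=True
s_5={r}: (G(r) U (r U q))=True G(r)=False r=True (r U q)=True q=False
s_6={q,s}: (G(r) U (r U q))=True G(r)=False r=False (r U q)=True q=True
F((G(r) U (r U q))) holds; first witness at position 0.

Answer: 0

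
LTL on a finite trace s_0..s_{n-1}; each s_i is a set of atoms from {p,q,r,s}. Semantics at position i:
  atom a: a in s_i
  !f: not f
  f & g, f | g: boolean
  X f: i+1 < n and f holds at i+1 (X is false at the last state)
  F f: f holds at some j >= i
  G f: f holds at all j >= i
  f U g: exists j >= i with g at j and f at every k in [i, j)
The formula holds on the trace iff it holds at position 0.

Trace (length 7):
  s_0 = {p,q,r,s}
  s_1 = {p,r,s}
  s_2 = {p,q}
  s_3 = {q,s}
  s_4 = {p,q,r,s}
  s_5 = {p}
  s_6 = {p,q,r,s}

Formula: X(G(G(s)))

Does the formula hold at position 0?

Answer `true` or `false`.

Answer: false

Derivation:
s_0={p,q,r,s}: X(G(G(s)))=False G(G(s))=False G(s)=False s=True
s_1={p,r,s}: X(G(G(s)))=False G(G(s))=False G(s)=False s=True
s_2={p,q}: X(G(G(s)))=False G(G(s))=False G(s)=False s=False
s_3={q,s}: X(G(G(s)))=False G(G(s))=False G(s)=False s=True
s_4={p,q,r,s}: X(G(G(s)))=False G(G(s))=False G(s)=False s=True
s_5={p}: X(G(G(s)))=True G(G(s))=False G(s)=False s=False
s_6={p,q,r,s}: X(G(G(s)))=False G(G(s))=True G(s)=True s=True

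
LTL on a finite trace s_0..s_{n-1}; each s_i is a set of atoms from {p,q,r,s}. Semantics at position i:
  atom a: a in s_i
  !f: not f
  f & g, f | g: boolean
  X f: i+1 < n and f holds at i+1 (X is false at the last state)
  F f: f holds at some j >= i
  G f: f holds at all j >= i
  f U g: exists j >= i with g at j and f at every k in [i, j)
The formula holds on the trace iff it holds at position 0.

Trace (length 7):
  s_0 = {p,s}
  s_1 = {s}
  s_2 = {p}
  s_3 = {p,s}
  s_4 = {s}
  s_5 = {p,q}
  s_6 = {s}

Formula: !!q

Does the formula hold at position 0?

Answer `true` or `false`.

Answer: false

Derivation:
s_0={p,s}: !!q=False !q=True q=False
s_1={s}: !!q=False !q=True q=False
s_2={p}: !!q=False !q=True q=False
s_3={p,s}: !!q=False !q=True q=False
s_4={s}: !!q=False !q=True q=False
s_5={p,q}: !!q=True !q=False q=True
s_6={s}: !!q=False !q=True q=False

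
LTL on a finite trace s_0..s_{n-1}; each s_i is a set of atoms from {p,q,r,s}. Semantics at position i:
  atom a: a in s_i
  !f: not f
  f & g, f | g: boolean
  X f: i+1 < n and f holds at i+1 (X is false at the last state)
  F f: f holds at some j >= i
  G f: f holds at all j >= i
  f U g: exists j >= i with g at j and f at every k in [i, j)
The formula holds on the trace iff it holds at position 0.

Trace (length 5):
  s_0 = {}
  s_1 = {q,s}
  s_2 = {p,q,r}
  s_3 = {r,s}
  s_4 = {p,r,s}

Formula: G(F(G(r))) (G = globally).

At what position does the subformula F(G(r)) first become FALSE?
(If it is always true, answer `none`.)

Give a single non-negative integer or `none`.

Answer: none

Derivation:
s_0={}: F(G(r))=True G(r)=False r=False
s_1={q,s}: F(G(r))=True G(r)=False r=False
s_2={p,q,r}: F(G(r))=True G(r)=True r=True
s_3={r,s}: F(G(r))=True G(r)=True r=True
s_4={p,r,s}: F(G(r))=True G(r)=True r=True
G(F(G(r))) holds globally = True
No violation — formula holds at every position.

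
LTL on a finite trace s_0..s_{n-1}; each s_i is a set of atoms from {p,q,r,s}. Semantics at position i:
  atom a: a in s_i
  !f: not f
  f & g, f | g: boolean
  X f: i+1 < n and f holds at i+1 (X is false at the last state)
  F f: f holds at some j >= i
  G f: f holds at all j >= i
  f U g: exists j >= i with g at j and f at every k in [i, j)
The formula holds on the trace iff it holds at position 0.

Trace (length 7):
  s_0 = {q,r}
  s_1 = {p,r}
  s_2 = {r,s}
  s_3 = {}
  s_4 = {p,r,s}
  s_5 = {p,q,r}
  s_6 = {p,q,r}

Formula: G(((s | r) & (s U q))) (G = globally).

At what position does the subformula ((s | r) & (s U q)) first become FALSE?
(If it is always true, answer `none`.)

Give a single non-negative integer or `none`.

Answer: 1

Derivation:
s_0={q,r}: ((s | r) & (s U q))=True (s | r)=True s=False r=True (s U q)=True q=True
s_1={p,r}: ((s | r) & (s U q))=False (s | r)=True s=False r=True (s U q)=False q=False
s_2={r,s}: ((s | r) & (s U q))=False (s | r)=True s=True r=True (s U q)=False q=False
s_3={}: ((s | r) & (s U q))=False (s | r)=False s=False r=False (s U q)=False q=False
s_4={p,r,s}: ((s | r) & (s U q))=True (s | r)=True s=True r=True (s U q)=True q=False
s_5={p,q,r}: ((s | r) & (s U q))=True (s | r)=True s=False r=True (s U q)=True q=True
s_6={p,q,r}: ((s | r) & (s U q))=True (s | r)=True s=False r=True (s U q)=True q=True
G(((s | r) & (s U q))) holds globally = False
First violation at position 1.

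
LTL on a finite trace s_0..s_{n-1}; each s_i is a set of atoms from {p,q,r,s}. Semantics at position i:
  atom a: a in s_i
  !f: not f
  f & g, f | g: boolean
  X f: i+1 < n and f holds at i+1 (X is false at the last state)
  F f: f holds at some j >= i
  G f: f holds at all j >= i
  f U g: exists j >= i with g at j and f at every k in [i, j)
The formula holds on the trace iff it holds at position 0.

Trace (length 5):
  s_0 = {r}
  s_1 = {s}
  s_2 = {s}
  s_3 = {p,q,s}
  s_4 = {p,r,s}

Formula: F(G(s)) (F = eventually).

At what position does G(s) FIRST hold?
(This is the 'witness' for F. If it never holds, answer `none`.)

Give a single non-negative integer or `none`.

Answer: 1

Derivation:
s_0={r}: G(s)=False s=False
s_1={s}: G(s)=True s=True
s_2={s}: G(s)=True s=True
s_3={p,q,s}: G(s)=True s=True
s_4={p,r,s}: G(s)=True s=True
F(G(s)) holds; first witness at position 1.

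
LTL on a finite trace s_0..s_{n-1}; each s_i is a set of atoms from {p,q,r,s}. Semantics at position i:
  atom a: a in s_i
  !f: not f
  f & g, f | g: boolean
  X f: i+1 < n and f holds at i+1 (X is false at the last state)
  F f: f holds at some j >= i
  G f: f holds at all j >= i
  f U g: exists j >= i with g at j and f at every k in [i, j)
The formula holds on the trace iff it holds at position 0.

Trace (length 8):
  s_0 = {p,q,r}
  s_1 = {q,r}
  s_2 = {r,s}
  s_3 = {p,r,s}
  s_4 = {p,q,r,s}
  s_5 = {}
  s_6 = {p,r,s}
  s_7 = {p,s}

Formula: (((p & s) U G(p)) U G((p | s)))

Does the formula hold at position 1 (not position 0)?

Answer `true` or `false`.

Answer: false

Derivation:
s_0={p,q,r}: (((p & s) U G(p)) U G((p | s)))=False ((p & s) U G(p))=False (p & s)=False p=True s=False G(p)=False G((p | s))=False (p | s)=True
s_1={q,r}: (((p & s) U G(p)) U G((p | s)))=False ((p & s) U G(p))=False (p & s)=False p=False s=False G(p)=False G((p | s))=False (p | s)=False
s_2={r,s}: (((p & s) U G(p)) U G((p | s)))=False ((p & s) U G(p))=False (p & s)=False p=False s=True G(p)=False G((p | s))=False (p | s)=True
s_3={p,r,s}: (((p & s) U G(p)) U G((p | s)))=False ((p & s) U G(p))=False (p & s)=True p=True s=True G(p)=False G((p | s))=False (p | s)=True
s_4={p,q,r,s}: (((p & s) U G(p)) U G((p | s)))=False ((p & s) U G(p))=False (p & s)=True p=True s=True G(p)=False G((p | s))=False (p | s)=True
s_5={}: (((p & s) U G(p)) U G((p | s)))=False ((p & s) U G(p))=False (p & s)=False p=False s=False G(p)=False G((p | s))=False (p | s)=False
s_6={p,r,s}: (((p & s) U G(p)) U G((p | s)))=True ((p & s) U G(p))=True (p & s)=True p=True s=True G(p)=True G((p | s))=True (p | s)=True
s_7={p,s}: (((p & s) U G(p)) U G((p | s)))=True ((p & s) U G(p))=True (p & s)=True p=True s=True G(p)=True G((p | s))=True (p | s)=True
Evaluating at position 1: result = False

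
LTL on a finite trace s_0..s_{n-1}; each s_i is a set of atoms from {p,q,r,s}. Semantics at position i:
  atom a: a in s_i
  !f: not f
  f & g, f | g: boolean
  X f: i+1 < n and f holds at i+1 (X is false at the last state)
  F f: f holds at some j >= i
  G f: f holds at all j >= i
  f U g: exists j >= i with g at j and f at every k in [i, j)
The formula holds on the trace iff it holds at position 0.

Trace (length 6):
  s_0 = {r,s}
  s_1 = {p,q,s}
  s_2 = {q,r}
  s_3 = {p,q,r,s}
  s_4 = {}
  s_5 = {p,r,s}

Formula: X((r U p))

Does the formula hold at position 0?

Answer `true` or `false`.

Answer: true

Derivation:
s_0={r,s}: X((r U p))=True (r U p)=True r=True p=False
s_1={p,q,s}: X((r U p))=True (r U p)=True r=False p=True
s_2={q,r}: X((r U p))=True (r U p)=True r=True p=False
s_3={p,q,r,s}: X((r U p))=False (r U p)=True r=True p=True
s_4={}: X((r U p))=True (r U p)=False r=False p=False
s_5={p,r,s}: X((r U p))=False (r U p)=True r=True p=True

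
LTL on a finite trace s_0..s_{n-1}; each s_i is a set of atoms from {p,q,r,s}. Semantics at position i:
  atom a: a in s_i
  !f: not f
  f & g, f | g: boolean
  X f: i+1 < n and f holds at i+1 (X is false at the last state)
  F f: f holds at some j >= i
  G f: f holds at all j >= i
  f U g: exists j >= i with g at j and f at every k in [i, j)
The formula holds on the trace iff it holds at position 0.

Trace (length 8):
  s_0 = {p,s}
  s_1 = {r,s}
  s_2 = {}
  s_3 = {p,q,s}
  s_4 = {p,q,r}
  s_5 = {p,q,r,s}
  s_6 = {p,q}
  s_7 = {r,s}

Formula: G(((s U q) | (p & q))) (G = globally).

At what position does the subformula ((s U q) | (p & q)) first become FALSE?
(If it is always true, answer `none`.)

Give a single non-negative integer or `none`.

s_0={p,s}: ((s U q) | (p & q))=False (s U q)=False s=True q=False (p & q)=False p=True
s_1={r,s}: ((s U q) | (p & q))=False (s U q)=False s=True q=False (p & q)=False p=False
s_2={}: ((s U q) | (p & q))=False (s U q)=False s=False q=False (p & q)=False p=False
s_3={p,q,s}: ((s U q) | (p & q))=True (s U q)=True s=True q=True (p & q)=True p=True
s_4={p,q,r}: ((s U q) | (p & q))=True (s U q)=True s=False q=True (p & q)=True p=True
s_5={p,q,r,s}: ((s U q) | (p & q))=True (s U q)=True s=True q=True (p & q)=True p=True
s_6={p,q}: ((s U q) | (p & q))=True (s U q)=True s=False q=True (p & q)=True p=True
s_7={r,s}: ((s U q) | (p & q))=False (s U q)=False s=True q=False (p & q)=False p=False
G(((s U q) | (p & q))) holds globally = False
First violation at position 0.

Answer: 0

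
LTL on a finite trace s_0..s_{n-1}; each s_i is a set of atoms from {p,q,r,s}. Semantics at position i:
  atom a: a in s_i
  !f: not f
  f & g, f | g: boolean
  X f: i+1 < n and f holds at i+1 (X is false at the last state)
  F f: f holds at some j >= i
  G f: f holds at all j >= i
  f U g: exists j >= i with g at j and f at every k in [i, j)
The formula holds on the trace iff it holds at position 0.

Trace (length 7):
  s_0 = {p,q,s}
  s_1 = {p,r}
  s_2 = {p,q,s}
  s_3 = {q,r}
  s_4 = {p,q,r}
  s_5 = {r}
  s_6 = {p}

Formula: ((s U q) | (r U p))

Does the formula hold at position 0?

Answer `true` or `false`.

Answer: true

Derivation:
s_0={p,q,s}: ((s U q) | (r U p))=True (s U q)=True s=True q=True (r U p)=True r=False p=True
s_1={p,r}: ((s U q) | (r U p))=True (s U q)=False s=False q=False (r U p)=True r=True p=True
s_2={p,q,s}: ((s U q) | (r U p))=True (s U q)=True s=True q=True (r U p)=True r=False p=True
s_3={q,r}: ((s U q) | (r U p))=True (s U q)=True s=False q=True (r U p)=True r=True p=False
s_4={p,q,r}: ((s U q) | (r U p))=True (s U q)=True s=False q=True (r U p)=True r=True p=True
s_5={r}: ((s U q) | (r U p))=True (s U q)=False s=False q=False (r U p)=True r=True p=False
s_6={p}: ((s U q) | (r U p))=True (s U q)=False s=False q=False (r U p)=True r=False p=True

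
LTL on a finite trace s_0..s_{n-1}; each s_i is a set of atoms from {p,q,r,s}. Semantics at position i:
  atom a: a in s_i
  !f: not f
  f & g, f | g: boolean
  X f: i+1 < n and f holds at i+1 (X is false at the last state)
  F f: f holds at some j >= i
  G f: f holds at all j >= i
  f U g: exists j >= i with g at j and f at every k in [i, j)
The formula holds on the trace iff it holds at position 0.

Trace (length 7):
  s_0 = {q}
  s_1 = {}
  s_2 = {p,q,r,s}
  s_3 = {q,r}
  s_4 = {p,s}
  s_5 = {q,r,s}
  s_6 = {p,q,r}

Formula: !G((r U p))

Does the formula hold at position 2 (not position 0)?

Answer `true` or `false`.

Answer: false

Derivation:
s_0={q}: !G((r U p))=True G((r U p))=False (r U p)=False r=False p=False
s_1={}: !G((r U p))=True G((r U p))=False (r U p)=False r=False p=False
s_2={p,q,r,s}: !G((r U p))=False G((r U p))=True (r U p)=True r=True p=True
s_3={q,r}: !G((r U p))=False G((r U p))=True (r U p)=True r=True p=False
s_4={p,s}: !G((r U p))=False G((r U p))=True (r U p)=True r=False p=True
s_5={q,r,s}: !G((r U p))=False G((r U p))=True (r U p)=True r=True p=False
s_6={p,q,r}: !G((r U p))=False G((r U p))=True (r U p)=True r=True p=True
Evaluating at position 2: result = False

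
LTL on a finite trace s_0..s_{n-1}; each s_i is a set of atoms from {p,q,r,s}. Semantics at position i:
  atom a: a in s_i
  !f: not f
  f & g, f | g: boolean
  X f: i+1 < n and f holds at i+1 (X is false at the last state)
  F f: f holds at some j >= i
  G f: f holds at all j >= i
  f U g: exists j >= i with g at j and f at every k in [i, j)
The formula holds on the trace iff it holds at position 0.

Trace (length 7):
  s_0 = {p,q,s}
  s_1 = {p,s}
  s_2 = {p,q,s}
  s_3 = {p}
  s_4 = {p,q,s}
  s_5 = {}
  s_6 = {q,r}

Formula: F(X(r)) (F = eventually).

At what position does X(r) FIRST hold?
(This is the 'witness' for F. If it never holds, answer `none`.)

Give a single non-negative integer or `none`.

Answer: 5

Derivation:
s_0={p,q,s}: X(r)=False r=False
s_1={p,s}: X(r)=False r=False
s_2={p,q,s}: X(r)=False r=False
s_3={p}: X(r)=False r=False
s_4={p,q,s}: X(r)=False r=False
s_5={}: X(r)=True r=False
s_6={q,r}: X(r)=False r=True
F(X(r)) holds; first witness at position 5.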